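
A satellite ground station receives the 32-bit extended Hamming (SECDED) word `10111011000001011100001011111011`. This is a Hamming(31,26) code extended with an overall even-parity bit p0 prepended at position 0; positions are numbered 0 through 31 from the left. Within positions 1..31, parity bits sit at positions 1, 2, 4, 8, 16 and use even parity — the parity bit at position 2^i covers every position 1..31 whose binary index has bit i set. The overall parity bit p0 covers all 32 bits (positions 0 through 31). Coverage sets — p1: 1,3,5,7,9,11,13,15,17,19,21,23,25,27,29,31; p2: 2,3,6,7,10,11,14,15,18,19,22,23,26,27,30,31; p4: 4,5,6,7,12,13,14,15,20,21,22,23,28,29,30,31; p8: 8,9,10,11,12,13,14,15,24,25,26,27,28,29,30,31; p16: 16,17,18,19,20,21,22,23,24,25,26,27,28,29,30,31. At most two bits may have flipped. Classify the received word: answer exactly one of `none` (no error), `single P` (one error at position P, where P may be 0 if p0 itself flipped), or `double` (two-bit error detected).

double

s1: b1⊕b3⊕b5⊕b7⊕b9⊕b11⊕b13⊕b15⊕b17⊕b19⊕b21⊕b23⊕b25⊕b27⊕b29⊕b31 = 0⊕1⊕0⊕1⊕0⊕0⊕1⊕1⊕1⊕0⊕0⊕0⊕1⊕1⊕0⊕1 = 0
s2: b2⊕b3⊕b6⊕b7⊕b10⊕b11⊕b14⊕b15⊕b18⊕b19⊕b22⊕b23⊕b26⊕b27⊕b30⊕b31 = 1⊕1⊕1⊕1⊕0⊕0⊕0⊕1⊕0⊕0⊕1⊕0⊕1⊕1⊕1⊕1 = 0
s4: b4⊕b5⊕b6⊕b7⊕b12⊕b13⊕b14⊕b15⊕b20⊕b21⊕b22⊕b23⊕b28⊕b29⊕b30⊕b31 = 1⊕0⊕1⊕1⊕0⊕1⊕0⊕1⊕0⊕0⊕1⊕0⊕1⊕0⊕1⊕1 = 1
s8: b8⊕b9⊕b10⊕b11⊕b12⊕b13⊕b14⊕b15⊕b24⊕b25⊕b26⊕b27⊕b28⊕b29⊕b30⊕b31 = 0⊕0⊕0⊕0⊕0⊕1⊕0⊕1⊕1⊕1⊕1⊕1⊕1⊕0⊕1⊕1 = 1
s16: b16⊕b17⊕b18⊕b19⊕b20⊕b21⊕b22⊕b23⊕b24⊕b25⊕b26⊕b27⊕b28⊕b29⊕b30⊕b31 = 1⊕1⊕0⊕0⊕0⊕0⊕1⊕0⊕1⊕1⊕1⊕1⊕1⊕0⊕1⊕1 = 0
Syndrome (s16...s1) = 01100 → position 12.
Overall parity (XOR of all 32 bits, including p0): 1⊕0⊕1⊕1⊕1⊕0⊕1⊕1⊕0⊕0⊕0⊕0⊕0⊕1⊕0⊕1⊕1⊕1⊕0⊕0⊕0⊕0⊕1⊕0⊕1⊕1⊕1⊕1⊕1⊕0⊕1⊕1 = 0
Overall=0, syndrome position=12 → double-bit error detected (uncorrectable).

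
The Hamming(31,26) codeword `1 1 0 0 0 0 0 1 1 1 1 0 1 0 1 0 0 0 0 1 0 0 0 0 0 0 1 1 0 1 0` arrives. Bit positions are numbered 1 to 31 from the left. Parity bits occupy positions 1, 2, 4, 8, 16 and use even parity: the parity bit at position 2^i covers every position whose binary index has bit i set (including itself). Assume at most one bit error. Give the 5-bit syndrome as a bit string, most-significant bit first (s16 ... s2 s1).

01100

s1: b1⊕b3⊕b5⊕b7⊕b9⊕b11⊕b13⊕b15⊕b17⊕b19⊕b21⊕b23⊕b25⊕b27⊕b29⊕b31 = 1⊕0⊕0⊕0⊕1⊕1⊕1⊕1⊕0⊕0⊕0⊕0⊕0⊕1⊕0⊕0 = 0
s2: b2⊕b3⊕b6⊕b7⊕b10⊕b11⊕b14⊕b15⊕b18⊕b19⊕b22⊕b23⊕b26⊕b27⊕b30⊕b31 = 1⊕0⊕0⊕0⊕1⊕1⊕0⊕1⊕0⊕0⊕0⊕0⊕0⊕1⊕1⊕0 = 0
s4: b4⊕b5⊕b6⊕b7⊕b12⊕b13⊕b14⊕b15⊕b20⊕b21⊕b22⊕b23⊕b28⊕b29⊕b30⊕b31 = 0⊕0⊕0⊕0⊕0⊕1⊕0⊕1⊕1⊕0⊕0⊕0⊕1⊕0⊕1⊕0 = 1
s8: b8⊕b9⊕b10⊕b11⊕b12⊕b13⊕b14⊕b15⊕b24⊕b25⊕b26⊕b27⊕b28⊕b29⊕b30⊕b31 = 1⊕1⊕1⊕1⊕0⊕1⊕0⊕1⊕0⊕0⊕0⊕1⊕1⊕0⊕1⊕0 = 1
s16: b16⊕b17⊕b18⊕b19⊕b20⊕b21⊕b22⊕b23⊕b24⊕b25⊕b26⊕b27⊕b28⊕b29⊕b30⊕b31 = 0⊕0⊕0⊕0⊕1⊕0⊕0⊕0⊕0⊕0⊕0⊕1⊕1⊕0⊕1⊕0 = 0
Syndrome (s16...s1) = 01100 → position 12.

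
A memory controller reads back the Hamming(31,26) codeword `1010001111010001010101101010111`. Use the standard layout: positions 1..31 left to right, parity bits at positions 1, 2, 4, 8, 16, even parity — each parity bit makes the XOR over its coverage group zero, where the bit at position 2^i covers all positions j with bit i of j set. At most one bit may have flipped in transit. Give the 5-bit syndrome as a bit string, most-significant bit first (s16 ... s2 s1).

s1: b1⊕b3⊕b5⊕b7⊕b9⊕b11⊕b13⊕b15⊕b17⊕b19⊕b21⊕b23⊕b25⊕b27⊕b29⊕b31 = 1⊕1⊕0⊕1⊕1⊕0⊕0⊕0⊕0⊕0⊕0⊕1⊕1⊕1⊕1⊕1 = 1
s2: b2⊕b3⊕b6⊕b7⊕b10⊕b11⊕b14⊕b15⊕b18⊕b19⊕b22⊕b23⊕b26⊕b27⊕b30⊕b31 = 0⊕1⊕0⊕1⊕1⊕0⊕0⊕0⊕1⊕0⊕1⊕1⊕0⊕1⊕1⊕1 = 1
s4: b4⊕b5⊕b6⊕b7⊕b12⊕b13⊕b14⊕b15⊕b20⊕b21⊕b22⊕b23⊕b28⊕b29⊕b30⊕b31 = 0⊕0⊕0⊕1⊕1⊕0⊕0⊕0⊕1⊕0⊕1⊕1⊕0⊕1⊕1⊕1 = 0
s8: b8⊕b9⊕b10⊕b11⊕b12⊕b13⊕b14⊕b15⊕b24⊕b25⊕b26⊕b27⊕b28⊕b29⊕b30⊕b31 = 1⊕1⊕1⊕0⊕1⊕0⊕0⊕0⊕0⊕1⊕0⊕1⊕0⊕1⊕1⊕1 = 1
s16: b16⊕b17⊕b18⊕b19⊕b20⊕b21⊕b22⊕b23⊕b24⊕b25⊕b26⊕b27⊕b28⊕b29⊕b30⊕b31 = 1⊕0⊕1⊕0⊕1⊕0⊕1⊕1⊕0⊕1⊕0⊕1⊕0⊕1⊕1⊕1 = 0
Syndrome (s16...s1) = 01011 → position 11.

01011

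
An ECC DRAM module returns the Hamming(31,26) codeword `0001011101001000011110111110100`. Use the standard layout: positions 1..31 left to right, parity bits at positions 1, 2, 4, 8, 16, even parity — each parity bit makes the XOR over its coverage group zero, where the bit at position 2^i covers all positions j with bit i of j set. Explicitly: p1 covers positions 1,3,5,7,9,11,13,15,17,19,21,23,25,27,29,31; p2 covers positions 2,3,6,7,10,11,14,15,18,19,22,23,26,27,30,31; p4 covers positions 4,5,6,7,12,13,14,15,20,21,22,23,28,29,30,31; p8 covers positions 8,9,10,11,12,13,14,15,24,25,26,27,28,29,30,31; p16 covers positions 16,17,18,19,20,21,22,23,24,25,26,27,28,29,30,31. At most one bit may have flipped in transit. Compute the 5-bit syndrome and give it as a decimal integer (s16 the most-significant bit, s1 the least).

s1: b1⊕b3⊕b5⊕b7⊕b9⊕b11⊕b13⊕b15⊕b17⊕b19⊕b21⊕b23⊕b25⊕b27⊕b29⊕b31 = 0⊕0⊕0⊕1⊕0⊕0⊕1⊕0⊕0⊕1⊕1⊕1⊕1⊕1⊕1⊕0 = 0
s2: b2⊕b3⊕b6⊕b7⊕b10⊕b11⊕b14⊕b15⊕b18⊕b19⊕b22⊕b23⊕b26⊕b27⊕b30⊕b31 = 0⊕0⊕1⊕1⊕1⊕0⊕0⊕0⊕1⊕1⊕0⊕1⊕1⊕1⊕0⊕0 = 0
s4: b4⊕b5⊕b6⊕b7⊕b12⊕b13⊕b14⊕b15⊕b20⊕b21⊕b22⊕b23⊕b28⊕b29⊕b30⊕b31 = 1⊕0⊕1⊕1⊕0⊕1⊕0⊕0⊕1⊕1⊕0⊕1⊕0⊕1⊕0⊕0 = 0
s8: b8⊕b9⊕b10⊕b11⊕b12⊕b13⊕b14⊕b15⊕b24⊕b25⊕b26⊕b27⊕b28⊕b29⊕b30⊕b31 = 1⊕0⊕1⊕0⊕0⊕1⊕0⊕0⊕1⊕1⊕1⊕1⊕0⊕1⊕0⊕0 = 0
s16: b16⊕b17⊕b18⊕b19⊕b20⊕b21⊕b22⊕b23⊕b24⊕b25⊕b26⊕b27⊕b28⊕b29⊕b30⊕b31 = 0⊕0⊕1⊕1⊕1⊕1⊕0⊕1⊕1⊕1⊕1⊕1⊕0⊕1⊕0⊕0 = 0
Syndrome (s16...s1) = 00000 → position 0 (no error).

0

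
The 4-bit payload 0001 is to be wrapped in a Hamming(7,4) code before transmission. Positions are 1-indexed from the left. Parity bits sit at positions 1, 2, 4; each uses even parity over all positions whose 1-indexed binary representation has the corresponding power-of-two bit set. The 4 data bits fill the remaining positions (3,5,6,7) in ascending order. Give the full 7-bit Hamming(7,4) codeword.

Place data bits at non-power-of-two positions: b3=0, b5=0, b6=0, b7=1.
p1 = XOR of data positions {3,5,7} = 0⊕0⊕1 = 1
p2 = XOR of data positions {3,6,7} = 0⊕0⊕1 = 1
p4 = XOR of data positions {5,6,7} = 0⊕0⊕1 = 1
Codeword b1..b7 = 1101001

1101001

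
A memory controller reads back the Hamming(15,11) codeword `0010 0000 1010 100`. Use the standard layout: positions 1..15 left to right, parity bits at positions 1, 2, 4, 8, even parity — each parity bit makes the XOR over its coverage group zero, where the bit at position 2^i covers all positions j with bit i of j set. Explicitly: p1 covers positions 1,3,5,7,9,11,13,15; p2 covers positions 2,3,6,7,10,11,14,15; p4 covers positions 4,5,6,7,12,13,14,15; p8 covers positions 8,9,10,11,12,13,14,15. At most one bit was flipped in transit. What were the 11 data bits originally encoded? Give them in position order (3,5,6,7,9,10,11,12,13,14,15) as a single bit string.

10001011100

s1: b1⊕b3⊕b5⊕b7⊕b9⊕b11⊕b13⊕b15 = 0⊕1⊕0⊕0⊕1⊕1⊕1⊕0 = 0
s2: b2⊕b3⊕b6⊕b7⊕b10⊕b11⊕b14⊕b15 = 0⊕1⊕0⊕0⊕0⊕1⊕0⊕0 = 0
s4: b4⊕b5⊕b6⊕b7⊕b12⊕b13⊕b14⊕b15 = 0⊕0⊕0⊕0⊕0⊕1⊕0⊕0 = 1
s8: b8⊕b9⊕b10⊕b11⊕b12⊕b13⊕b14⊕b15 = 0⊕1⊕0⊕1⊕0⊕1⊕0⊕0 = 1
Syndrome (s8...s1) = 1100 → position 12.
Flip bit 12: corrected codeword = 001000001011100
Data bits at positions 3,5,6,7,9,10,11,12,13,14,15: 10001011100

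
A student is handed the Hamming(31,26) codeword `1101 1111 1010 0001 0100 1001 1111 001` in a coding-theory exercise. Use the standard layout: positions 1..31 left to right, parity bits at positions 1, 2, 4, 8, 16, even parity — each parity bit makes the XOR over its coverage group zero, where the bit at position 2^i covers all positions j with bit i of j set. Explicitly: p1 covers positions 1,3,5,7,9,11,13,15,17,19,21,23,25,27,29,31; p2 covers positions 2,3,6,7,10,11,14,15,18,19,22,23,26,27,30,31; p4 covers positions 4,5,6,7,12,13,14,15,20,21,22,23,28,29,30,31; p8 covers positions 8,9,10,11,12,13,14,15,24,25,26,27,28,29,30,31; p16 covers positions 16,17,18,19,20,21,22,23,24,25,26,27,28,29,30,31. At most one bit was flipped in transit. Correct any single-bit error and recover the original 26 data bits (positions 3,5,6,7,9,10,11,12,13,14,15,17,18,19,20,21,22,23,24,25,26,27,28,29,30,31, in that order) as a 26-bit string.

s1: b1⊕b3⊕b5⊕b7⊕b9⊕b11⊕b13⊕b15⊕b17⊕b19⊕b21⊕b23⊕b25⊕b27⊕b29⊕b31 = 1⊕0⊕1⊕1⊕1⊕1⊕0⊕0⊕0⊕0⊕1⊕0⊕1⊕1⊕0⊕1 = 1
s2: b2⊕b3⊕b6⊕b7⊕b10⊕b11⊕b14⊕b15⊕b18⊕b19⊕b22⊕b23⊕b26⊕b27⊕b30⊕b31 = 1⊕0⊕1⊕1⊕0⊕1⊕0⊕0⊕1⊕0⊕0⊕0⊕1⊕1⊕0⊕1 = 0
s4: b4⊕b5⊕b6⊕b7⊕b12⊕b13⊕b14⊕b15⊕b20⊕b21⊕b22⊕b23⊕b28⊕b29⊕b30⊕b31 = 1⊕1⊕1⊕1⊕0⊕0⊕0⊕0⊕0⊕1⊕0⊕0⊕1⊕0⊕0⊕1 = 1
s8: b8⊕b9⊕b10⊕b11⊕b12⊕b13⊕b14⊕b15⊕b24⊕b25⊕b26⊕b27⊕b28⊕b29⊕b30⊕b31 = 1⊕1⊕0⊕1⊕0⊕0⊕0⊕0⊕1⊕1⊕1⊕1⊕1⊕0⊕0⊕1 = 1
s16: b16⊕b17⊕b18⊕b19⊕b20⊕b21⊕b22⊕b23⊕b24⊕b25⊕b26⊕b27⊕b28⊕b29⊕b30⊕b31 = 1⊕0⊕1⊕0⊕0⊕1⊕0⊕0⊕1⊕1⊕1⊕1⊕1⊕0⊕0⊕1 = 1
Syndrome (s16...s1) = 11101 → position 29.
Flip bit 29: corrected codeword = 1101111110100001010010011111101
Data bits at positions 3,5,6,7,9,10,11,12,13,14,15,17,18,19,20,21,22,23,24,25,26,27,28,29,30,31: 01111010000010010011111101

01111010000010010011111101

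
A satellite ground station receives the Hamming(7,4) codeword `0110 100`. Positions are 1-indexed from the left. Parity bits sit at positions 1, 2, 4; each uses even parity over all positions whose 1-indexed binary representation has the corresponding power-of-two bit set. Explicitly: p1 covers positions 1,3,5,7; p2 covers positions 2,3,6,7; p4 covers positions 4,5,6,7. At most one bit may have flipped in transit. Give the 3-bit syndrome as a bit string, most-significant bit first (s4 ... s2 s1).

s1: b1⊕b3⊕b5⊕b7 = 0⊕1⊕1⊕0 = 0
s2: b2⊕b3⊕b6⊕b7 = 1⊕1⊕0⊕0 = 0
s4: b4⊕b5⊕b6⊕b7 = 0⊕1⊕0⊕0 = 1
Syndrome (s4...s1) = 100 → position 4.

100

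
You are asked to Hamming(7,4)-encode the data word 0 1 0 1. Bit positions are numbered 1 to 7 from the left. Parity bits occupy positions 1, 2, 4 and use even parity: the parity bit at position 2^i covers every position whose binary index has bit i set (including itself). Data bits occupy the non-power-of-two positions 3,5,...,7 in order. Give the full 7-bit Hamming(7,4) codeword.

0100101

Place data bits at non-power-of-two positions: b3=0, b5=1, b6=0, b7=1.
p1 = XOR of data positions {3,5,7} = 0⊕1⊕1 = 0
p2 = XOR of data positions {3,6,7} = 0⊕0⊕1 = 1
p4 = XOR of data positions {5,6,7} = 1⊕0⊕1 = 0
Codeword b1..b7 = 0100101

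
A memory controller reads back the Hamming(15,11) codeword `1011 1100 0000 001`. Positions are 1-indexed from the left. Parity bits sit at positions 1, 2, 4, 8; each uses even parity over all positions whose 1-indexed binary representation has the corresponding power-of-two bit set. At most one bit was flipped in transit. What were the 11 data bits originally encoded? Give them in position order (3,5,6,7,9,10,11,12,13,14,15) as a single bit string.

s1: b1⊕b3⊕b5⊕b7⊕b9⊕b11⊕b13⊕b15 = 1⊕1⊕1⊕0⊕0⊕0⊕0⊕1 = 0
s2: b2⊕b3⊕b6⊕b7⊕b10⊕b11⊕b14⊕b15 = 0⊕1⊕1⊕0⊕0⊕0⊕0⊕1 = 1
s4: b4⊕b5⊕b6⊕b7⊕b12⊕b13⊕b14⊕b15 = 1⊕1⊕1⊕0⊕0⊕0⊕0⊕1 = 0
s8: b8⊕b9⊕b10⊕b11⊕b12⊕b13⊕b14⊕b15 = 0⊕0⊕0⊕0⊕0⊕0⊕0⊕1 = 1
Syndrome (s8...s1) = 1010 → position 10.
Flip bit 10: corrected codeword = 101111000100001
Data bits at positions 3,5,6,7,9,10,11,12,13,14,15: 11100100001

11100100001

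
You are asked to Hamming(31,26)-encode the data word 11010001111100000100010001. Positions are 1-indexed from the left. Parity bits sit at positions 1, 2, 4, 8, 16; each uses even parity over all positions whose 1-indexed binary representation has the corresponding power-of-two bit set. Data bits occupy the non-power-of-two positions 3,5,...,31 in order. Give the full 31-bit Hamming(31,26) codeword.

Place data bits at non-power-of-two positions: b3=1, b5=1, b6=0, b7=1, b9=0, b10=0, b11=0, b12=1, b13=1, b14=1, b15=1, b17=1, b18=0, b19=0, b20=0, b21=0, b22=0, b23=1, b24=0, b25=0, b26=0, b27=1, b28=0, b29=0, b30=0, b31=1.
p1 = XOR of data positions {3,5,7,9,11,13,15,17,19,21,23,25,27,29,31} = 1⊕1⊕1⊕0⊕0⊕1⊕1⊕1⊕0⊕0⊕1⊕0⊕1⊕0⊕1 = 1
p2 = XOR of data positions {3,6,7,10,11,14,15,18,19,22,23,26,27,30,31} = 1⊕0⊕1⊕0⊕0⊕1⊕1⊕0⊕0⊕0⊕1⊕0⊕1⊕0⊕1 = 1
p4 = XOR of data positions {5,6,7,12,13,14,15,20,21,22,23,28,29,30,31} = 1⊕0⊕1⊕1⊕1⊕1⊕1⊕0⊕0⊕0⊕1⊕0⊕0⊕0⊕1 = 0
p8 = XOR of data positions {9,10,11,12,13,14,15,24,25,26,27,28,29,30,31} = 0⊕0⊕0⊕1⊕1⊕1⊕1⊕0⊕0⊕0⊕1⊕0⊕0⊕0⊕1 = 0
p16 = XOR of data positions {17,18,19,20,21,22,23,24,25,26,27,28,29,30,31} = 1⊕0⊕0⊕0⊕0⊕0⊕1⊕0⊕0⊕0⊕1⊕0⊕0⊕0⊕1 = 0
Codeword b1..b31 = 1110101000011110100000100010001

1110101000011110100000100010001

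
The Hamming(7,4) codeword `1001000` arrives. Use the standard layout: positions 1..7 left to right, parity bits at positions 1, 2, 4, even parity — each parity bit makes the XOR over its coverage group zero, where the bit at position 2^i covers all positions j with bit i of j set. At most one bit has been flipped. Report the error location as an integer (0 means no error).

s1: b1⊕b3⊕b5⊕b7 = 1⊕0⊕0⊕0 = 1
s2: b2⊕b3⊕b6⊕b7 = 0⊕0⊕0⊕0 = 0
s4: b4⊕b5⊕b6⊕b7 = 1⊕0⊕0⊕0 = 1
Syndrome (s4...s1) = 101 → position 5.

5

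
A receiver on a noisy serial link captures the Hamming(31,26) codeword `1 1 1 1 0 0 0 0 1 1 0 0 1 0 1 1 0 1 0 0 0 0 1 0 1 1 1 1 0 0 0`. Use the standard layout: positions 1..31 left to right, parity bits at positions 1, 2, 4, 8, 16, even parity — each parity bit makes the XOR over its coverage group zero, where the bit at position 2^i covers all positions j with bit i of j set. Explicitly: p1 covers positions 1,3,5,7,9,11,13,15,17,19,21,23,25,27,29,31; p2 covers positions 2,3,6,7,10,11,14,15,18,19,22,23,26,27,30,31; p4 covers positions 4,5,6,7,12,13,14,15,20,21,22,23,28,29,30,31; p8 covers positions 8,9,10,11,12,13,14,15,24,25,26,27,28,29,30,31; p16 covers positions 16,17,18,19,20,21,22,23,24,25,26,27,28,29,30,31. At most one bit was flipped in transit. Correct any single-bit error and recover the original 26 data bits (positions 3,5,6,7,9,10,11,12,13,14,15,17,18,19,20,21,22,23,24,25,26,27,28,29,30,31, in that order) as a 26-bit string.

10001100101010100101111000

s1: b1⊕b3⊕b5⊕b7⊕b9⊕b11⊕b13⊕b15⊕b17⊕b19⊕b21⊕b23⊕b25⊕b27⊕b29⊕b31 = 1⊕1⊕0⊕0⊕1⊕0⊕1⊕1⊕0⊕0⊕0⊕1⊕1⊕1⊕0⊕0 = 0
s2: b2⊕b3⊕b6⊕b7⊕b10⊕b11⊕b14⊕b15⊕b18⊕b19⊕b22⊕b23⊕b26⊕b27⊕b30⊕b31 = 1⊕1⊕0⊕0⊕1⊕0⊕0⊕1⊕1⊕0⊕0⊕1⊕1⊕1⊕0⊕0 = 0
s4: b4⊕b5⊕b6⊕b7⊕b12⊕b13⊕b14⊕b15⊕b20⊕b21⊕b22⊕b23⊕b28⊕b29⊕b30⊕b31 = 1⊕0⊕0⊕0⊕0⊕1⊕0⊕1⊕0⊕0⊕0⊕1⊕1⊕0⊕0⊕0 = 1
s8: b8⊕b9⊕b10⊕b11⊕b12⊕b13⊕b14⊕b15⊕b24⊕b25⊕b26⊕b27⊕b28⊕b29⊕b30⊕b31 = 0⊕1⊕1⊕0⊕0⊕1⊕0⊕1⊕0⊕1⊕1⊕1⊕1⊕0⊕0⊕0 = 0
s16: b16⊕b17⊕b18⊕b19⊕b20⊕b21⊕b22⊕b23⊕b24⊕b25⊕b26⊕b27⊕b28⊕b29⊕b30⊕b31 = 1⊕0⊕1⊕0⊕0⊕0⊕0⊕1⊕0⊕1⊕1⊕1⊕1⊕0⊕0⊕0 = 1
Syndrome (s16...s1) = 10100 → position 20.
Flip bit 20: corrected codeword = 1111000011001011010100101111000
Data bits at positions 3,5,6,7,9,10,11,12,13,14,15,17,18,19,20,21,22,23,24,25,26,27,28,29,30,31: 10001100101010100101111000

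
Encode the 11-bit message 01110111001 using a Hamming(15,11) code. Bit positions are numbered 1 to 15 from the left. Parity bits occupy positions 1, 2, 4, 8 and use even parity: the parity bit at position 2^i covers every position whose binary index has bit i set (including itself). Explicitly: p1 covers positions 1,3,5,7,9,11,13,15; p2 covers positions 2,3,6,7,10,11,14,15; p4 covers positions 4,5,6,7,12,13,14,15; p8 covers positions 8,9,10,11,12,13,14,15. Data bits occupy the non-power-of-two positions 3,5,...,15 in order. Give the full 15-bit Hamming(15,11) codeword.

Place data bits at non-power-of-two positions: b3=0, b5=1, b6=1, b7=1, b9=0, b10=1, b11=1, b12=1, b13=0, b14=0, b15=1.
p1 = XOR of data positions {3,5,7,9,11,13,15} = 0⊕1⊕1⊕0⊕1⊕0⊕1 = 0
p2 = XOR of data positions {3,6,7,10,11,14,15} = 0⊕1⊕1⊕1⊕1⊕0⊕1 = 1
p4 = XOR of data positions {5,6,7,12,13,14,15} = 1⊕1⊕1⊕1⊕0⊕0⊕1 = 1
p8 = XOR of data positions {9,10,11,12,13,14,15} = 0⊕1⊕1⊕1⊕0⊕0⊕1 = 0
Codeword b1..b15 = 010111100111001

010111100111001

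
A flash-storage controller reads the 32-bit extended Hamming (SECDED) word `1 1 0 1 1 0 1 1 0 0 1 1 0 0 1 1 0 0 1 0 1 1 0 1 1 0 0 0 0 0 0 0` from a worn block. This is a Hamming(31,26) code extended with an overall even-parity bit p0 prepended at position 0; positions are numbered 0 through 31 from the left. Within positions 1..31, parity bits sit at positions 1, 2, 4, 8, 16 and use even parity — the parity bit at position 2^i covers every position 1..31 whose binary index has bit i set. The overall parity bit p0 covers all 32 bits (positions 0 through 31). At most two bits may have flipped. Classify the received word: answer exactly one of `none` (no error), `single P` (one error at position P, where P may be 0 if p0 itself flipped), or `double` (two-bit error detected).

s1: b1⊕b3⊕b5⊕b7⊕b9⊕b11⊕b13⊕b15⊕b17⊕b19⊕b21⊕b23⊕b25⊕b27⊕b29⊕b31 = 1⊕1⊕0⊕1⊕0⊕1⊕0⊕1⊕0⊕0⊕1⊕1⊕0⊕0⊕0⊕0 = 1
s2: b2⊕b3⊕b6⊕b7⊕b10⊕b11⊕b14⊕b15⊕b18⊕b19⊕b22⊕b23⊕b26⊕b27⊕b30⊕b31 = 0⊕1⊕1⊕1⊕1⊕1⊕1⊕1⊕1⊕0⊕0⊕1⊕0⊕0⊕0⊕0 = 1
s4: b4⊕b5⊕b6⊕b7⊕b12⊕b13⊕b14⊕b15⊕b20⊕b21⊕b22⊕b23⊕b28⊕b29⊕b30⊕b31 = 1⊕0⊕1⊕1⊕0⊕0⊕1⊕1⊕1⊕1⊕0⊕1⊕0⊕0⊕0⊕0 = 0
s8: b8⊕b9⊕b10⊕b11⊕b12⊕b13⊕b14⊕b15⊕b24⊕b25⊕b26⊕b27⊕b28⊕b29⊕b30⊕b31 = 0⊕0⊕1⊕1⊕0⊕0⊕1⊕1⊕1⊕0⊕0⊕0⊕0⊕0⊕0⊕0 = 1
s16: b16⊕b17⊕b18⊕b19⊕b20⊕b21⊕b22⊕b23⊕b24⊕b25⊕b26⊕b27⊕b28⊕b29⊕b30⊕b31 = 0⊕0⊕1⊕0⊕1⊕1⊕0⊕1⊕1⊕0⊕0⊕0⊕0⊕0⊕0⊕0 = 1
Syndrome (s16...s1) = 11011 → position 27.
Overall parity (XOR of all 32 bits, including p0): 1⊕1⊕0⊕1⊕1⊕0⊕1⊕1⊕0⊕0⊕1⊕1⊕0⊕0⊕1⊕1⊕0⊕0⊕1⊕0⊕1⊕1⊕0⊕1⊕1⊕0⊕0⊕0⊕0⊕0⊕0⊕0 = 1
Overall=1, syndrome position=27 → single-bit error at position 27.

single 27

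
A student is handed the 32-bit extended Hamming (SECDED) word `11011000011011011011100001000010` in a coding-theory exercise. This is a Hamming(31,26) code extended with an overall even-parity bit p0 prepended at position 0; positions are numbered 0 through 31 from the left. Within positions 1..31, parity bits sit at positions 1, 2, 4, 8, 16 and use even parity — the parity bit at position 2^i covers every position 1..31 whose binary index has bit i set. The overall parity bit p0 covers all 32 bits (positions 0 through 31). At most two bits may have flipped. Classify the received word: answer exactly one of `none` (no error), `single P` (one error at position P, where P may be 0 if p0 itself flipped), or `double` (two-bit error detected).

single 9

s1: b1⊕b3⊕b5⊕b7⊕b9⊕b11⊕b13⊕b15⊕b17⊕b19⊕b21⊕b23⊕b25⊕b27⊕b29⊕b31 = 1⊕1⊕0⊕0⊕1⊕0⊕1⊕1⊕0⊕1⊕0⊕0⊕1⊕0⊕0⊕0 = 1
s2: b2⊕b3⊕b6⊕b7⊕b10⊕b11⊕b14⊕b15⊕b18⊕b19⊕b22⊕b23⊕b26⊕b27⊕b30⊕b31 = 0⊕1⊕0⊕0⊕1⊕0⊕0⊕1⊕1⊕1⊕0⊕0⊕0⊕0⊕1⊕0 = 0
s4: b4⊕b5⊕b6⊕b7⊕b12⊕b13⊕b14⊕b15⊕b20⊕b21⊕b22⊕b23⊕b28⊕b29⊕b30⊕b31 = 1⊕0⊕0⊕0⊕1⊕1⊕0⊕1⊕1⊕0⊕0⊕0⊕0⊕0⊕1⊕0 = 0
s8: b8⊕b9⊕b10⊕b11⊕b12⊕b13⊕b14⊕b15⊕b24⊕b25⊕b26⊕b27⊕b28⊕b29⊕b30⊕b31 = 0⊕1⊕1⊕0⊕1⊕1⊕0⊕1⊕0⊕1⊕0⊕0⊕0⊕0⊕1⊕0 = 1
s16: b16⊕b17⊕b18⊕b19⊕b20⊕b21⊕b22⊕b23⊕b24⊕b25⊕b26⊕b27⊕b28⊕b29⊕b30⊕b31 = 1⊕0⊕1⊕1⊕1⊕0⊕0⊕0⊕0⊕1⊕0⊕0⊕0⊕0⊕1⊕0 = 0
Syndrome (s16...s1) = 01001 → position 9.
Overall parity (XOR of all 32 bits, including p0): 1⊕1⊕0⊕1⊕1⊕0⊕0⊕0⊕0⊕1⊕1⊕0⊕1⊕1⊕0⊕1⊕1⊕0⊕1⊕1⊕1⊕0⊕0⊕0⊕0⊕1⊕0⊕0⊕0⊕0⊕1⊕0 = 1
Overall=1, syndrome position=9 → single-bit error at position 9.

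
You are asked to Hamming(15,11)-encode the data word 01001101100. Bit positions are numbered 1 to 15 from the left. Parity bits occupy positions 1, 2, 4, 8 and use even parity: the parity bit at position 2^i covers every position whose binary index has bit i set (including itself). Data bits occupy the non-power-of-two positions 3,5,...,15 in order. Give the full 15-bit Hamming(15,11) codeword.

Place data bits at non-power-of-two positions: b3=0, b5=1, b6=0, b7=0, b9=1, b10=1, b11=0, b12=1, b13=1, b14=0, b15=0.
p1 = XOR of data positions {3,5,7,9,11,13,15} = 0⊕1⊕0⊕1⊕0⊕1⊕0 = 1
p2 = XOR of data positions {3,6,7,10,11,14,15} = 0⊕0⊕0⊕1⊕0⊕0⊕0 = 1
p4 = XOR of data positions {5,6,7,12,13,14,15} = 1⊕0⊕0⊕1⊕1⊕0⊕0 = 1
p8 = XOR of data positions {9,10,11,12,13,14,15} = 1⊕1⊕0⊕1⊕1⊕0⊕0 = 0
Codeword b1..b15 = 110110001101100

110110001101100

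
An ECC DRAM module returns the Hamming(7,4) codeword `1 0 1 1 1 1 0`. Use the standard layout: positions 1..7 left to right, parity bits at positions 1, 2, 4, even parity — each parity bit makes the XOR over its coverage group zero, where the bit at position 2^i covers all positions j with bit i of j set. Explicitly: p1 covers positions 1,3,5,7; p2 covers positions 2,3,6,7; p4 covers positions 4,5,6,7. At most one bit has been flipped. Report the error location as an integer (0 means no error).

5

s1: b1⊕b3⊕b5⊕b7 = 1⊕1⊕1⊕0 = 1
s2: b2⊕b3⊕b6⊕b7 = 0⊕1⊕1⊕0 = 0
s4: b4⊕b5⊕b6⊕b7 = 1⊕1⊕1⊕0 = 1
Syndrome (s4...s1) = 101 → position 5.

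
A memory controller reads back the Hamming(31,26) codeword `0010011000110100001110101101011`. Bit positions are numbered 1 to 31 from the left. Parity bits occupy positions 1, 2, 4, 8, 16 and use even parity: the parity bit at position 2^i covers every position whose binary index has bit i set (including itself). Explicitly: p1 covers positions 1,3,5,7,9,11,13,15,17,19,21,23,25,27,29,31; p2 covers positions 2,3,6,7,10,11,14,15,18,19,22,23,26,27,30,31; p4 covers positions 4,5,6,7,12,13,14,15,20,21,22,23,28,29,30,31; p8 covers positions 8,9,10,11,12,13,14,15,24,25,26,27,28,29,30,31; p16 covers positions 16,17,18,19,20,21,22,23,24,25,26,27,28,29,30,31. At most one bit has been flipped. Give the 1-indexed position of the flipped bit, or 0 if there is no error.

s1: b1⊕b3⊕b5⊕b7⊕b9⊕b11⊕b13⊕b15⊕b17⊕b19⊕b21⊕b23⊕b25⊕b27⊕b29⊕b31 = 0⊕1⊕0⊕1⊕0⊕1⊕0⊕0⊕0⊕1⊕1⊕1⊕1⊕0⊕0⊕1 = 0
s2: b2⊕b3⊕b6⊕b7⊕b10⊕b11⊕b14⊕b15⊕b18⊕b19⊕b22⊕b23⊕b26⊕b27⊕b30⊕b31 = 0⊕1⊕1⊕1⊕0⊕1⊕1⊕0⊕0⊕1⊕0⊕1⊕1⊕0⊕1⊕1 = 0
s4: b4⊕b5⊕b6⊕b7⊕b12⊕b13⊕b14⊕b15⊕b20⊕b21⊕b22⊕b23⊕b28⊕b29⊕b30⊕b31 = 0⊕0⊕1⊕1⊕1⊕0⊕1⊕0⊕1⊕1⊕0⊕1⊕1⊕0⊕1⊕1 = 0
s8: b8⊕b9⊕b10⊕b11⊕b12⊕b13⊕b14⊕b15⊕b24⊕b25⊕b26⊕b27⊕b28⊕b29⊕b30⊕b31 = 0⊕0⊕0⊕1⊕1⊕0⊕1⊕0⊕0⊕1⊕1⊕0⊕1⊕0⊕1⊕1 = 0
s16: b16⊕b17⊕b18⊕b19⊕b20⊕b21⊕b22⊕b23⊕b24⊕b25⊕b26⊕b27⊕b28⊕b29⊕b30⊕b31 = 0⊕0⊕0⊕1⊕1⊕1⊕0⊕1⊕0⊕1⊕1⊕0⊕1⊕0⊕1⊕1 = 1
Syndrome (s16...s1) = 10000 → position 16.

16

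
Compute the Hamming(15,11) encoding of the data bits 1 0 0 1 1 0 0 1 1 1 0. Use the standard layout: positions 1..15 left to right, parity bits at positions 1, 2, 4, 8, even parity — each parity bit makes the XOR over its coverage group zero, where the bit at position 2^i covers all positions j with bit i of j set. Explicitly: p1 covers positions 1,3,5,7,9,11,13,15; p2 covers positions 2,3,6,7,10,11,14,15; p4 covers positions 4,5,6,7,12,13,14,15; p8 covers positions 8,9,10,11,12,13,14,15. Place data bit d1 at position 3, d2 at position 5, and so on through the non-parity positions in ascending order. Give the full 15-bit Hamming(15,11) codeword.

011000101001110

Place data bits at non-power-of-two positions: b3=1, b5=0, b6=0, b7=1, b9=1, b10=0, b11=0, b12=1, b13=1, b14=1, b15=0.
p1 = XOR of data positions {3,5,7,9,11,13,15} = 1⊕0⊕1⊕1⊕0⊕1⊕0 = 0
p2 = XOR of data positions {3,6,7,10,11,14,15} = 1⊕0⊕1⊕0⊕0⊕1⊕0 = 1
p4 = XOR of data positions {5,6,7,12,13,14,15} = 0⊕0⊕1⊕1⊕1⊕1⊕0 = 0
p8 = XOR of data positions {9,10,11,12,13,14,15} = 1⊕0⊕0⊕1⊕1⊕1⊕0 = 0
Codeword b1..b15 = 011000101001110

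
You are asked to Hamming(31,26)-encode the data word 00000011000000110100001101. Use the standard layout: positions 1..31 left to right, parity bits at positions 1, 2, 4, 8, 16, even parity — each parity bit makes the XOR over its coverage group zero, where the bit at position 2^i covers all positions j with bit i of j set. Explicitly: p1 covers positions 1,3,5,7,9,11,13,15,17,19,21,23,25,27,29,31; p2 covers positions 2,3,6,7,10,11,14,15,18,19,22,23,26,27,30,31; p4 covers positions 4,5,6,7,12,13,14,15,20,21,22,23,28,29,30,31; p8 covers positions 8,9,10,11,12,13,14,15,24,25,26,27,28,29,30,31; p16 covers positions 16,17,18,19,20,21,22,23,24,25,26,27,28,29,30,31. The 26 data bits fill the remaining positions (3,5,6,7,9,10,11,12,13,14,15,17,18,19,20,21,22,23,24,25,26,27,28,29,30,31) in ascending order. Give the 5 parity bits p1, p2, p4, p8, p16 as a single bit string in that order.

11110

Place data bits at non-power-of-two positions: b3=0, b5=0, b6=0, b7=0, b9=0, b10=0, b11=1, b12=1, b13=0, b14=0, b15=0, b17=0, b18=0, b19=0, b20=1, b21=1, b22=0, b23=1, b24=0, b25=0, b26=0, b27=0, b28=1, b29=1, b30=0, b31=1.
p1 = XOR of data positions {3,5,7,9,11,13,15,17,19,21,23,25,27,29,31} = 0⊕0⊕0⊕0⊕1⊕0⊕0⊕0⊕0⊕1⊕1⊕0⊕0⊕1⊕1 = 1
p2 = XOR of data positions {3,6,7,10,11,14,15,18,19,22,23,26,27,30,31} = 0⊕0⊕0⊕0⊕1⊕0⊕0⊕0⊕0⊕0⊕1⊕0⊕0⊕0⊕1 = 1
p4 = XOR of data positions {5,6,7,12,13,14,15,20,21,22,23,28,29,30,31} = 0⊕0⊕0⊕1⊕0⊕0⊕0⊕1⊕1⊕0⊕1⊕1⊕1⊕0⊕1 = 1
p8 = XOR of data positions {9,10,11,12,13,14,15,24,25,26,27,28,29,30,31} = 0⊕0⊕1⊕1⊕0⊕0⊕0⊕0⊕0⊕0⊕0⊕1⊕1⊕0⊕1 = 1
p16 = XOR of data positions {17,18,19,20,21,22,23,24,25,26,27,28,29,30,31} = 0⊕0⊕0⊕1⊕1⊕0⊕1⊕0⊕0⊕0⊕0⊕1⊕1⊕0⊕1 = 0
Parity bits p1,p2,p4,p8,p16 = 11110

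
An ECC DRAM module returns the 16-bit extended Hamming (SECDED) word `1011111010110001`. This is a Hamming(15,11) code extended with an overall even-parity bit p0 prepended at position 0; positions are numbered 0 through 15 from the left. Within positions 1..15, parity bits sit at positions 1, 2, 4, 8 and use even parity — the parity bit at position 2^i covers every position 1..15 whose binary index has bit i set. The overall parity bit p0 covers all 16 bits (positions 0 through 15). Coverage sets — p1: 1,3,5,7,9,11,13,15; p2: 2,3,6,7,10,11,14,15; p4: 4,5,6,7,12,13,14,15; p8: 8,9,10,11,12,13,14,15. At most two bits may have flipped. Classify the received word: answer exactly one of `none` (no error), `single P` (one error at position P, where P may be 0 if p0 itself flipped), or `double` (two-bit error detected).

none

s1: b1⊕b3⊕b5⊕b7⊕b9⊕b11⊕b13⊕b15 = 0⊕1⊕1⊕0⊕0⊕1⊕0⊕1 = 0
s2: b2⊕b3⊕b6⊕b7⊕b10⊕b11⊕b14⊕b15 = 1⊕1⊕1⊕0⊕1⊕1⊕0⊕1 = 0
s4: b4⊕b5⊕b6⊕b7⊕b12⊕b13⊕b14⊕b15 = 1⊕1⊕1⊕0⊕0⊕0⊕0⊕1 = 0
s8: b8⊕b9⊕b10⊕b11⊕b12⊕b13⊕b14⊕b15 = 1⊕0⊕1⊕1⊕0⊕0⊕0⊕1 = 0
Syndrome (s8...s1) = 0000 → position 0 (no error).
Overall parity (XOR of all 16 bits, including p0): 1⊕0⊕1⊕1⊕1⊕1⊕1⊕0⊕1⊕0⊕1⊕1⊕0⊕0⊕0⊕1 = 0
Overall=0, syndrome position=0 → no error.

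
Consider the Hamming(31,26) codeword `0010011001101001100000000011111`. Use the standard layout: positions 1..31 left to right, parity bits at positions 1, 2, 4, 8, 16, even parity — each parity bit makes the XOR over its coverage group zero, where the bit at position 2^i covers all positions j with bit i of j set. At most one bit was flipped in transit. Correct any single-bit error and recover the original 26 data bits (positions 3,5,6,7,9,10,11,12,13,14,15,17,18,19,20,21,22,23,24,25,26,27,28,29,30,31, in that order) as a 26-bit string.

s1: b1⊕b3⊕b5⊕b7⊕b9⊕b11⊕b13⊕b15⊕b17⊕b19⊕b21⊕b23⊕b25⊕b27⊕b29⊕b31 = 0⊕1⊕0⊕1⊕0⊕1⊕1⊕0⊕1⊕0⊕0⊕0⊕0⊕1⊕1⊕1 = 0
s2: b2⊕b3⊕b6⊕b7⊕b10⊕b11⊕b14⊕b15⊕b18⊕b19⊕b22⊕b23⊕b26⊕b27⊕b30⊕b31 = 0⊕1⊕1⊕1⊕1⊕1⊕0⊕0⊕0⊕0⊕0⊕0⊕0⊕1⊕1⊕1 = 0
s4: b4⊕b5⊕b6⊕b7⊕b12⊕b13⊕b14⊕b15⊕b20⊕b21⊕b22⊕b23⊕b28⊕b29⊕b30⊕b31 = 0⊕0⊕1⊕1⊕0⊕1⊕0⊕0⊕0⊕0⊕0⊕0⊕1⊕1⊕1⊕1 = 1
s8: b8⊕b9⊕b10⊕b11⊕b12⊕b13⊕b14⊕b15⊕b24⊕b25⊕b26⊕b27⊕b28⊕b29⊕b30⊕b31 = 0⊕0⊕1⊕1⊕0⊕1⊕0⊕0⊕0⊕0⊕0⊕1⊕1⊕1⊕1⊕1 = 0
s16: b16⊕b17⊕b18⊕b19⊕b20⊕b21⊕b22⊕b23⊕b24⊕b25⊕b26⊕b27⊕b28⊕b29⊕b30⊕b31 = 1⊕1⊕0⊕0⊕0⊕0⊕0⊕0⊕0⊕0⊕0⊕1⊕1⊕1⊕1⊕1 = 1
Syndrome (s16...s1) = 10100 → position 20.
Flip bit 20: corrected codeword = 0010011001101001100100000011111
Data bits at positions 3,5,6,7,9,10,11,12,13,14,15,17,18,19,20,21,22,23,24,25,26,27,28,29,30,31: 10110110100100100000011111

10110110100100100000011111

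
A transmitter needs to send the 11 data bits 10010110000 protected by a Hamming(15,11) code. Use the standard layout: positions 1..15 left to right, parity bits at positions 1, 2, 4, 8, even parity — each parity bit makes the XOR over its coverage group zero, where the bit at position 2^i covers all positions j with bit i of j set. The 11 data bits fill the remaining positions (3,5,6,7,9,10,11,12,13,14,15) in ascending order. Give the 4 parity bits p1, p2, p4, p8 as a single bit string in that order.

1010

Place data bits at non-power-of-two positions: b3=1, b5=0, b6=0, b7=1, b9=0, b10=1, b11=1, b12=0, b13=0, b14=0, b15=0.
p1 = XOR of data positions {3,5,7,9,11,13,15} = 1⊕0⊕1⊕0⊕1⊕0⊕0 = 1
p2 = XOR of data positions {3,6,7,10,11,14,15} = 1⊕0⊕1⊕1⊕1⊕0⊕0 = 0
p4 = XOR of data positions {5,6,7,12,13,14,15} = 0⊕0⊕1⊕0⊕0⊕0⊕0 = 1
p8 = XOR of data positions {9,10,11,12,13,14,15} = 0⊕1⊕1⊕0⊕0⊕0⊕0 = 0
Parity bits p1,p2,p4,p8 = 1010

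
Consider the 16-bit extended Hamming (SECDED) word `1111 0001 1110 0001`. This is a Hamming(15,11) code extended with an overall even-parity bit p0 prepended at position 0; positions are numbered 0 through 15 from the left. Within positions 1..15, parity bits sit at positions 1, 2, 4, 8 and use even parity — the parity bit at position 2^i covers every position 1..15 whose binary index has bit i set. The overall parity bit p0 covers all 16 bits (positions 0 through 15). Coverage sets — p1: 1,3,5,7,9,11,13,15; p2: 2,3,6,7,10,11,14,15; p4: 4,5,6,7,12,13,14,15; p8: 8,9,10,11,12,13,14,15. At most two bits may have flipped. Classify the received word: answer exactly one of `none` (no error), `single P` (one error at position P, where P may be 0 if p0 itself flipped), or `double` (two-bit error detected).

s1: b1⊕b3⊕b5⊕b7⊕b9⊕b11⊕b13⊕b15 = 1⊕1⊕0⊕1⊕1⊕0⊕0⊕1 = 1
s2: b2⊕b3⊕b6⊕b7⊕b10⊕b11⊕b14⊕b15 = 1⊕1⊕0⊕1⊕1⊕0⊕0⊕1 = 1
s4: b4⊕b5⊕b6⊕b7⊕b12⊕b13⊕b14⊕b15 = 0⊕0⊕0⊕1⊕0⊕0⊕0⊕1 = 0
s8: b8⊕b9⊕b10⊕b11⊕b12⊕b13⊕b14⊕b15 = 1⊕1⊕1⊕0⊕0⊕0⊕0⊕1 = 0
Syndrome (s8...s1) = 0011 → position 3.
Overall parity (XOR of all 16 bits, including p0): 1⊕1⊕1⊕1⊕0⊕0⊕0⊕1⊕1⊕1⊕1⊕0⊕0⊕0⊕0⊕1 = 1
Overall=1, syndrome position=3 → single-bit error at position 3.

single 3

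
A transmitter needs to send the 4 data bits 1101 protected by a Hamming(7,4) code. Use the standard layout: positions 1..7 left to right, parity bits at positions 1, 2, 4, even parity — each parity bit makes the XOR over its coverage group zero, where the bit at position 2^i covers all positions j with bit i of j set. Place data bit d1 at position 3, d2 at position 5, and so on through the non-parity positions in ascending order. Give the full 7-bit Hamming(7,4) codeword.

Place data bits at non-power-of-two positions: b3=1, b5=1, b6=0, b7=1.
p1 = XOR of data positions {3,5,7} = 1⊕1⊕1 = 1
p2 = XOR of data positions {3,6,7} = 1⊕0⊕1 = 0
p4 = XOR of data positions {5,6,7} = 1⊕0⊕1 = 0
Codeword b1..b7 = 1010101

1010101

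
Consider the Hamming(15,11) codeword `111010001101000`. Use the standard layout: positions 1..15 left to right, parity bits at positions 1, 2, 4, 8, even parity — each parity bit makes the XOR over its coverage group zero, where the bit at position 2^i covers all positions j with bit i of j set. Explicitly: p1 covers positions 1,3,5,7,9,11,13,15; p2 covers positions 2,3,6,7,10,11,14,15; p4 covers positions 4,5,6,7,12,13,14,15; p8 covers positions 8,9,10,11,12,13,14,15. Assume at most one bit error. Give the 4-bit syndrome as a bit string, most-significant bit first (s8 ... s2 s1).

s1: b1⊕b3⊕b5⊕b7⊕b9⊕b11⊕b13⊕b15 = 1⊕1⊕1⊕0⊕1⊕0⊕0⊕0 = 0
s2: b2⊕b3⊕b6⊕b7⊕b10⊕b11⊕b14⊕b15 = 1⊕1⊕0⊕0⊕1⊕0⊕0⊕0 = 1
s4: b4⊕b5⊕b6⊕b7⊕b12⊕b13⊕b14⊕b15 = 0⊕1⊕0⊕0⊕1⊕0⊕0⊕0 = 0
s8: b8⊕b9⊕b10⊕b11⊕b12⊕b13⊕b14⊕b15 = 0⊕1⊕1⊕0⊕1⊕0⊕0⊕0 = 1
Syndrome (s8...s1) = 1010 → position 10.

1010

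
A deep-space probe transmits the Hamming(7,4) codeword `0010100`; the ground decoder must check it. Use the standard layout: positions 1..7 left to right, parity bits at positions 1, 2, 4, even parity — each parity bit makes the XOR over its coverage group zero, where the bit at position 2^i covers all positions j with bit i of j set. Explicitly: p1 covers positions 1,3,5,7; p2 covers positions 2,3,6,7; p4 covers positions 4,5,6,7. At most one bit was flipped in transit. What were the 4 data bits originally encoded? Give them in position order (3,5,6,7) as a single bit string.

s1: b1⊕b3⊕b5⊕b7 = 0⊕1⊕1⊕0 = 0
s2: b2⊕b3⊕b6⊕b7 = 0⊕1⊕0⊕0 = 1
s4: b4⊕b5⊕b6⊕b7 = 0⊕1⊕0⊕0 = 1
Syndrome (s4...s1) = 110 → position 6.
Flip bit 6: corrected codeword = 0010110
Data bits at positions 3,5,6,7: 1110

1110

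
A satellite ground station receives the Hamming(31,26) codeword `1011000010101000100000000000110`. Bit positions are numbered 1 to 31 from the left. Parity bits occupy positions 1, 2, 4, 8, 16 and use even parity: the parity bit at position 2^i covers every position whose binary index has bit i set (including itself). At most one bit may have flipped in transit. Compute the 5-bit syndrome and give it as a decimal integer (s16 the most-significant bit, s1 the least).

27

s1: b1⊕b3⊕b5⊕b7⊕b9⊕b11⊕b13⊕b15⊕b17⊕b19⊕b21⊕b23⊕b25⊕b27⊕b29⊕b31 = 1⊕1⊕0⊕0⊕1⊕1⊕1⊕0⊕1⊕0⊕0⊕0⊕0⊕0⊕1⊕0 = 1
s2: b2⊕b3⊕b6⊕b7⊕b10⊕b11⊕b14⊕b15⊕b18⊕b19⊕b22⊕b23⊕b26⊕b27⊕b30⊕b31 = 0⊕1⊕0⊕0⊕0⊕1⊕0⊕0⊕0⊕0⊕0⊕0⊕0⊕0⊕1⊕0 = 1
s4: b4⊕b5⊕b6⊕b7⊕b12⊕b13⊕b14⊕b15⊕b20⊕b21⊕b22⊕b23⊕b28⊕b29⊕b30⊕b31 = 1⊕0⊕0⊕0⊕0⊕1⊕0⊕0⊕0⊕0⊕0⊕0⊕0⊕1⊕1⊕0 = 0
s8: b8⊕b9⊕b10⊕b11⊕b12⊕b13⊕b14⊕b15⊕b24⊕b25⊕b26⊕b27⊕b28⊕b29⊕b30⊕b31 = 0⊕1⊕0⊕1⊕0⊕1⊕0⊕0⊕0⊕0⊕0⊕0⊕0⊕1⊕1⊕0 = 1
s16: b16⊕b17⊕b18⊕b19⊕b20⊕b21⊕b22⊕b23⊕b24⊕b25⊕b26⊕b27⊕b28⊕b29⊕b30⊕b31 = 0⊕1⊕0⊕0⊕0⊕0⊕0⊕0⊕0⊕0⊕0⊕0⊕0⊕1⊕1⊕0 = 1
Syndrome (s16...s1) = 11011 → position 27.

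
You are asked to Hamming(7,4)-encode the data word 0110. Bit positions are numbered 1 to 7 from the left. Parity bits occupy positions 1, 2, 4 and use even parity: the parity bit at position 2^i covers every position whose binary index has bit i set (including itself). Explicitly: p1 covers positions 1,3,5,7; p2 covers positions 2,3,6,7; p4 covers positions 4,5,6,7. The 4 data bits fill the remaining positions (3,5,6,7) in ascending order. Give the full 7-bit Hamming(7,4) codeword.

Place data bits at non-power-of-two positions: b3=0, b5=1, b6=1, b7=0.
p1 = XOR of data positions {3,5,7} = 0⊕1⊕0 = 1
p2 = XOR of data positions {3,6,7} = 0⊕1⊕0 = 1
p4 = XOR of data positions {5,6,7} = 1⊕1⊕0 = 0
Codeword b1..b7 = 1100110

1100110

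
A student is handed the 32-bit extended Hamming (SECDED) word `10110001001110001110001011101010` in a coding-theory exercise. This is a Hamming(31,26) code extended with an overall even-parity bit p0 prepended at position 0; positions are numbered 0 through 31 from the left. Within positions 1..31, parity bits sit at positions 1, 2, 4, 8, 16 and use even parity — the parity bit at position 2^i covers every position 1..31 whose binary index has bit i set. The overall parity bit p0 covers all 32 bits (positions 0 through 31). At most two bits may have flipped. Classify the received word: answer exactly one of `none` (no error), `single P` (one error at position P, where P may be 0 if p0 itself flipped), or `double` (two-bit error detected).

s1: b1⊕b3⊕b5⊕b7⊕b9⊕b11⊕b13⊕b15⊕b17⊕b19⊕b21⊕b23⊕b25⊕b27⊕b29⊕b31 = 0⊕1⊕0⊕1⊕0⊕1⊕0⊕0⊕1⊕0⊕0⊕0⊕1⊕0⊕0⊕0 = 1
s2: b2⊕b3⊕b6⊕b7⊕b10⊕b11⊕b14⊕b15⊕b18⊕b19⊕b22⊕b23⊕b26⊕b27⊕b30⊕b31 = 1⊕1⊕0⊕1⊕1⊕1⊕0⊕0⊕1⊕0⊕1⊕0⊕1⊕0⊕1⊕0 = 1
s4: b4⊕b5⊕b6⊕b7⊕b12⊕b13⊕b14⊕b15⊕b20⊕b21⊕b22⊕b23⊕b28⊕b29⊕b30⊕b31 = 0⊕0⊕0⊕1⊕1⊕0⊕0⊕0⊕0⊕0⊕1⊕0⊕1⊕0⊕1⊕0 = 1
s8: b8⊕b9⊕b10⊕b11⊕b12⊕b13⊕b14⊕b15⊕b24⊕b25⊕b26⊕b27⊕b28⊕b29⊕b30⊕b31 = 0⊕0⊕1⊕1⊕1⊕0⊕0⊕0⊕1⊕1⊕1⊕0⊕1⊕0⊕1⊕0 = 0
s16: b16⊕b17⊕b18⊕b19⊕b20⊕b21⊕b22⊕b23⊕b24⊕b25⊕b26⊕b27⊕b28⊕b29⊕b30⊕b31 = 1⊕1⊕1⊕0⊕0⊕0⊕1⊕0⊕1⊕1⊕1⊕0⊕1⊕0⊕1⊕0 = 1
Syndrome (s16...s1) = 10111 → position 23.
Overall parity (XOR of all 32 bits, including p0): 1⊕0⊕1⊕1⊕0⊕0⊕0⊕1⊕0⊕0⊕1⊕1⊕1⊕0⊕0⊕0⊕1⊕1⊕1⊕0⊕0⊕0⊕1⊕0⊕1⊕1⊕1⊕0⊕1⊕0⊕1⊕0 = 0
Overall=0, syndrome position=23 → double-bit error detected (uncorrectable).

double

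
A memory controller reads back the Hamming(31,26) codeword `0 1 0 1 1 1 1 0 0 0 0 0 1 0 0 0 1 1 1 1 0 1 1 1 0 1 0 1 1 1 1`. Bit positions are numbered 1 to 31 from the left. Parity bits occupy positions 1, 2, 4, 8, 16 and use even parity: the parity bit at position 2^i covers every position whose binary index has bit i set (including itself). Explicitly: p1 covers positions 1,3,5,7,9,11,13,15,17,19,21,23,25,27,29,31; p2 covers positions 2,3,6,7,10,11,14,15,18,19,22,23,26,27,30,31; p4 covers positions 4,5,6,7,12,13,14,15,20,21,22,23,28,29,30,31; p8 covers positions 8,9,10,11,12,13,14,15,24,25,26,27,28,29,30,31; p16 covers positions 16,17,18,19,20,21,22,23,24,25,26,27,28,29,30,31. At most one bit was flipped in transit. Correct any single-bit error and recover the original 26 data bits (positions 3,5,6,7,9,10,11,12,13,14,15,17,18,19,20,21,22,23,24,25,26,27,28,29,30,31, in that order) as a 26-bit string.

s1: b1⊕b3⊕b5⊕b7⊕b9⊕b11⊕b13⊕b15⊕b17⊕b19⊕b21⊕b23⊕b25⊕b27⊕b29⊕b31 = 0⊕0⊕1⊕1⊕0⊕0⊕1⊕0⊕1⊕1⊕0⊕1⊕0⊕0⊕1⊕1 = 0
s2: b2⊕b3⊕b6⊕b7⊕b10⊕b11⊕b14⊕b15⊕b18⊕b19⊕b22⊕b23⊕b26⊕b27⊕b30⊕b31 = 1⊕0⊕1⊕1⊕0⊕0⊕0⊕0⊕1⊕1⊕1⊕1⊕1⊕0⊕1⊕1 = 0
s4: b4⊕b5⊕b6⊕b7⊕b12⊕b13⊕b14⊕b15⊕b20⊕b21⊕b22⊕b23⊕b28⊕b29⊕b30⊕b31 = 1⊕1⊕1⊕1⊕0⊕1⊕0⊕0⊕1⊕0⊕1⊕1⊕1⊕1⊕1⊕1 = 0
s8: b8⊕b9⊕b10⊕b11⊕b12⊕b13⊕b14⊕b15⊕b24⊕b25⊕b26⊕b27⊕b28⊕b29⊕b30⊕b31 = 0⊕0⊕0⊕0⊕0⊕1⊕0⊕0⊕1⊕0⊕1⊕0⊕1⊕1⊕1⊕1 = 1
s16: b16⊕b17⊕b18⊕b19⊕b20⊕b21⊕b22⊕b23⊕b24⊕b25⊕b26⊕b27⊕b28⊕b29⊕b30⊕b31 = 0⊕1⊕1⊕1⊕1⊕0⊕1⊕1⊕1⊕0⊕1⊕0⊕1⊕1⊕1⊕1 = 0
Syndrome (s16...s1) = 01000 → position 8.
Flip bit 8: corrected codeword = 0101111100001000111101110101111
Data bits at positions 3,5,6,7,9,10,11,12,13,14,15,17,18,19,20,21,22,23,24,25,26,27,28,29,30,31: 01110000100111101110101111

01110000100111101110101111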